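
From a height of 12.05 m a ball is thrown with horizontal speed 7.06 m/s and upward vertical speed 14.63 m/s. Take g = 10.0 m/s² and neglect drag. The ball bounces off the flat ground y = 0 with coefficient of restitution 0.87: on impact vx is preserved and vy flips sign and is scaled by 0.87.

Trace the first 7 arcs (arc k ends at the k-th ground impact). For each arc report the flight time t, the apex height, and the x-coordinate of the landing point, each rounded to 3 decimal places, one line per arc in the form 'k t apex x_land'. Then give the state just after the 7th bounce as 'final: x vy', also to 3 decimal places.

Arc 1: start y=12.050, vy=14.630 → t=3.596, apex=22.752, x_land=25.389, impact vy=-21.332
  bounce: vy ← 0.87·21.332 = 18.558
Arc 2: start y=0.000, vy=18.558 → t=3.712, apex=17.221, x_land=51.593, impact vy=-18.558
  bounce: vy ← 0.87·18.558 = 16.146
Arc 3: start y=0.000, vy=16.146 → t=3.229, apex=13.034, x_land=74.391, impact vy=-16.146
  bounce: vy ← 0.87·16.146 = 14.047
Arc 4: start y=0.000, vy=14.047 → t=2.809, apex=9.866, x_land=94.226, impact vy=-14.047
  bounce: vy ← 0.87·14.047 = 12.221
Arc 5: start y=0.000, vy=12.221 → t=2.444, apex=7.467, x_land=111.482, impact vy=-12.221
  bounce: vy ← 0.87·12.221 = 10.632
Arc 6: start y=0.000, vy=10.632 → t=2.126, apex=5.652, x_land=126.494, impact vy=-10.632
  bounce: vy ← 0.87·10.632 = 9.250
Arc 7: start y=0.000, vy=9.250 → t=1.850, apex=4.278, x_land=139.555, impact vy=-9.250
  bounce: vy ← 0.87·9.250 = 8.047

1 3.596 22.752 25.389
2 3.712 17.221 51.593
3 3.229 13.034 74.391
4 2.809 9.866 94.226
5 2.444 7.467 111.482
6 2.126 5.652 126.494
7 1.850 4.278 139.555
final: 139.555 8.047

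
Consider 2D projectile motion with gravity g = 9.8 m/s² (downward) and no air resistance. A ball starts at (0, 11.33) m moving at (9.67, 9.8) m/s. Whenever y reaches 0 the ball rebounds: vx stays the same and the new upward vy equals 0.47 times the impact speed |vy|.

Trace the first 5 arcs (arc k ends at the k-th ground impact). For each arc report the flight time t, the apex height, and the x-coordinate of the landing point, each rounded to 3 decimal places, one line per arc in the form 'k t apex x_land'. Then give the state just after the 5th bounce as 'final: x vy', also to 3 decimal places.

1 2.820 16.230 27.269
2 1.711 3.585 43.812
3 0.804 0.792 51.587
4 0.378 0.175 55.242
5 0.178 0.039 56.959
final: 56.959 0.409

Arc 1: start y=11.330, vy=9.800 → t=2.820, apex=16.230, x_land=27.269, impact vy=-17.836
  bounce: vy ← 0.47·17.836 = 8.383
Arc 2: start y=0.000, vy=8.383 → t=1.711, apex=3.585, x_land=43.812, impact vy=-8.383
  bounce: vy ← 0.47·8.383 = 3.940
Arc 3: start y=0.000, vy=3.940 → t=0.804, apex=0.792, x_land=51.587, impact vy=-3.940
  bounce: vy ← 0.47·3.940 = 1.852
Arc 4: start y=0.000, vy=1.852 → t=0.378, apex=0.175, x_land=55.242, impact vy=-1.852
  bounce: vy ← 0.47·1.852 = 0.870
Arc 5: start y=0.000, vy=0.870 → t=0.178, apex=0.039, x_land=56.959, impact vy=-0.870
  bounce: vy ← 0.47·0.870 = 0.409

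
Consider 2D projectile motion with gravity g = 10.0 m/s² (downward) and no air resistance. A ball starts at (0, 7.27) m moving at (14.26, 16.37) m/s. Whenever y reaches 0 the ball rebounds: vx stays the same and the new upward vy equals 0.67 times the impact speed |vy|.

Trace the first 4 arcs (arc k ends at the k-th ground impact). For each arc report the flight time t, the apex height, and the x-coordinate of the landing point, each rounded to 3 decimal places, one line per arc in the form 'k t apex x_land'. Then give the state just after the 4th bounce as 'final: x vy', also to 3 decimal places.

1 3.670 20.669 52.337
2 2.724 9.278 91.187
3 1.825 4.165 117.217
4 1.223 1.870 134.657
final: 134.657 4.097

Arc 1: start y=7.270, vy=16.370 → t=3.670, apex=20.669, x_land=52.337, impact vy=-20.332
  bounce: vy ← 0.67·20.332 = 13.622
Arc 2: start y=0.000, vy=13.622 → t=2.724, apex=9.278, x_land=91.187, impact vy=-13.622
  bounce: vy ← 0.67·13.622 = 9.127
Arc 3: start y=0.000, vy=9.127 → t=1.825, apex=4.165, x_land=117.217, impact vy=-9.127
  bounce: vy ← 0.67·9.127 = 6.115
Arc 4: start y=0.000, vy=6.115 → t=1.223, apex=1.870, x_land=134.657, impact vy=-6.115
  bounce: vy ← 0.67·6.115 = 4.097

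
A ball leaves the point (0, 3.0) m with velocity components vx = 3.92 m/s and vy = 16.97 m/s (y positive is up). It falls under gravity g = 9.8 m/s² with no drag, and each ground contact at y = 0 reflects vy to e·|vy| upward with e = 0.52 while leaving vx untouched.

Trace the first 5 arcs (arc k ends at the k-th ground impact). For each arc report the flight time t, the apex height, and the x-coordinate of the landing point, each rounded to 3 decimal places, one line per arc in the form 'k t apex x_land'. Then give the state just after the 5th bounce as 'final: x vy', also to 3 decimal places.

Arc 1: start y=3.000, vy=16.970 → t=3.632, apex=17.693, x_land=14.237, impact vy=-18.622
  bounce: vy ← 0.52·18.622 = 9.683
Arc 2: start y=0.000, vy=9.683 → t=1.976, apex=4.784, x_land=21.984, impact vy=-9.683
  bounce: vy ← 0.52·9.683 = 5.035
Arc 3: start y=0.000, vy=5.035 → t=1.028, apex=1.294, x_land=26.012, impact vy=-5.035
  bounce: vy ← 0.52·5.035 = 2.618
Arc 4: start y=0.000, vy=2.618 → t=0.534, apex=0.350, x_land=28.107, impact vy=-2.618
  bounce: vy ← 0.52·2.618 = 1.362
Arc 5: start y=0.000, vy=1.362 → t=0.278, apex=0.095, x_land=29.196, impact vy=-1.362
  bounce: vy ← 0.52·1.362 = 0.708

1 3.632 17.693 14.237
2 1.976 4.784 21.984
3 1.028 1.294 26.012
4 0.534 0.350 28.107
5 0.278 0.095 29.196
final: 29.196 0.708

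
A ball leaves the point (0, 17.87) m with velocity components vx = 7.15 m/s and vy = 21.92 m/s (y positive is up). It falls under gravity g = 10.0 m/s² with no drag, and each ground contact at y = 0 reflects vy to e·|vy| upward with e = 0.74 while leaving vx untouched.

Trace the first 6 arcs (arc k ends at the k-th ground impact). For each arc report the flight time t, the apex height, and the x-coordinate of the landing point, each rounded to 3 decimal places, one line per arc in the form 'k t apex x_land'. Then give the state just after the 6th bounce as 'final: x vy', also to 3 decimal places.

1 5.087 41.894 36.369
2 4.284 22.941 67.000
3 3.170 12.563 89.667
4 2.346 6.879 106.441
5 1.736 3.767 118.853
6 1.285 2.063 128.038
final: 128.038 4.753

Arc 1: start y=17.870, vy=21.920 → t=5.087, apex=41.894, x_land=36.369, impact vy=-28.946
  bounce: vy ← 0.74·28.946 = 21.420
Arc 2: start y=0.000, vy=21.420 → t=4.284, apex=22.941, x_land=67.000, impact vy=-21.420
  bounce: vy ← 0.74·21.420 = 15.851
Arc 3: start y=0.000, vy=15.851 → t=3.170, apex=12.563, x_land=89.667, impact vy=-15.851
  bounce: vy ← 0.74·15.851 = 11.730
Arc 4: start y=0.000, vy=11.730 → t=2.346, apex=6.879, x_land=106.441, impact vy=-11.730
  bounce: vy ← 0.74·11.730 = 8.680
Arc 5: start y=0.000, vy=8.680 → t=1.736, apex=3.767, x_land=118.853, impact vy=-8.680
  bounce: vy ← 0.74·8.680 = 6.423
Arc 6: start y=0.000, vy=6.423 → t=1.285, apex=2.063, x_land=128.038, impact vy=-6.423
  bounce: vy ← 0.74·6.423 = 4.753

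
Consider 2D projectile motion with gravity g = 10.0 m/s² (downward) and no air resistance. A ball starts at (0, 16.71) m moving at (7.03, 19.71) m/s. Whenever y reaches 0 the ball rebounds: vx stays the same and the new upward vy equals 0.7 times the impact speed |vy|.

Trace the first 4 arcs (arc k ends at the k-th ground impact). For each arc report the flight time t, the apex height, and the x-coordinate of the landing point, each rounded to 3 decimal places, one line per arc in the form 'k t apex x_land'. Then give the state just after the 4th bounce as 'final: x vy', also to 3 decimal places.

Arc 1: start y=16.710, vy=19.710 → t=4.659, apex=36.134, x_land=32.755, impact vy=-26.883
  bounce: vy ← 0.7·26.883 = 18.818
Arc 2: start y=0.000, vy=18.818 → t=3.764, apex=17.706, x_land=59.213, impact vy=-18.818
  bounce: vy ← 0.7·18.818 = 13.173
Arc 3: start y=0.000, vy=13.173 → t=2.635, apex=8.676, x_land=77.733, impact vy=-13.173
  bounce: vy ← 0.7·13.173 = 9.221
Arc 4: start y=0.000, vy=9.221 → t=1.844, apex=4.251, x_land=90.698, impact vy=-9.221
  bounce: vy ← 0.7·9.221 = 6.455

1 4.659 36.134 32.755
2 3.764 17.706 59.213
3 2.635 8.676 77.733
4 1.844 4.251 90.698
final: 90.698 6.455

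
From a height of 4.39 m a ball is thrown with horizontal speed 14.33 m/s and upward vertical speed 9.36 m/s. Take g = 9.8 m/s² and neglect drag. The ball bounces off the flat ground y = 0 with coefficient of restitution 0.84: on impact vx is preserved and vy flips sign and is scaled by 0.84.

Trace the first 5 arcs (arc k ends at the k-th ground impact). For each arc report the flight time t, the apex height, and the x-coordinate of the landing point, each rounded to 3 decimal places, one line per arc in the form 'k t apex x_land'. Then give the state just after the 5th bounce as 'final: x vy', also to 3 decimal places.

Arc 1: start y=4.390, vy=9.360 → t=2.300, apex=8.860, x_land=32.956, impact vy=-13.178
  bounce: vy ← 0.84·13.178 = 11.069
Arc 2: start y=0.000, vy=11.069 → t=2.259, apex=6.252, x_land=65.328, impact vy=-11.069
  bounce: vy ← 0.84·11.069 = 9.298
Arc 3: start y=0.000, vy=9.298 → t=1.898, apex=4.411, x_land=92.520, impact vy=-9.298
  bounce: vy ← 0.84·9.298 = 7.811
Arc 4: start y=0.000, vy=7.811 → t=1.594, apex=3.112, x_land=115.362, impact vy=-7.811
  bounce: vy ← 0.84·7.811 = 6.561
Arc 5: start y=0.000, vy=6.561 → t=1.339, apex=2.196, x_land=134.549, impact vy=-6.561
  bounce: vy ← 0.84·6.561 = 5.511

1 2.300 8.860 32.956
2 2.259 6.252 65.328
3 1.898 4.411 92.520
4 1.594 3.112 115.362
5 1.339 2.196 134.549
final: 134.549 5.511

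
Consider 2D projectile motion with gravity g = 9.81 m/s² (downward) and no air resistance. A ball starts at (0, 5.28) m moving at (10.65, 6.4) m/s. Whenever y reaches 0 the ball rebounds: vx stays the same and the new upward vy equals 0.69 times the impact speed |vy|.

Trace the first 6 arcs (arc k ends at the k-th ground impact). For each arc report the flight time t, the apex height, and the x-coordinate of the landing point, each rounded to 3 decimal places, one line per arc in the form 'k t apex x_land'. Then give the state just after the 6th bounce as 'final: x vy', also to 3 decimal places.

1 1.878 7.368 20.001
2 1.691 3.508 38.013
3 1.167 1.670 50.442
4 0.805 0.795 59.017
5 0.556 0.379 64.935
6 0.383 0.180 69.018
final: 69.018 1.298

Arc 1: start y=5.280, vy=6.400 → t=1.878, apex=7.368, x_land=20.001, impact vy=-12.023
  bounce: vy ← 0.69·12.023 = 8.296
Arc 2: start y=0.000, vy=8.296 → t=1.691, apex=3.508, x_land=38.013, impact vy=-8.296
  bounce: vy ← 0.69·8.296 = 5.724
Arc 3: start y=0.000, vy=5.724 → t=1.167, apex=1.670, x_land=50.442, impact vy=-5.724
  bounce: vy ← 0.69·5.724 = 3.950
Arc 4: start y=0.000, vy=3.950 → t=0.805, apex=0.795, x_land=59.017, impact vy=-3.950
  bounce: vy ← 0.69·3.950 = 2.725
Arc 5: start y=0.000, vy=2.725 → t=0.556, apex=0.379, x_land=64.935, impact vy=-2.725
  bounce: vy ← 0.69·2.725 = 1.880
Arc 6: start y=0.000, vy=1.880 → t=0.383, apex=0.180, x_land=69.018, impact vy=-1.880
  bounce: vy ← 0.69·1.880 = 1.298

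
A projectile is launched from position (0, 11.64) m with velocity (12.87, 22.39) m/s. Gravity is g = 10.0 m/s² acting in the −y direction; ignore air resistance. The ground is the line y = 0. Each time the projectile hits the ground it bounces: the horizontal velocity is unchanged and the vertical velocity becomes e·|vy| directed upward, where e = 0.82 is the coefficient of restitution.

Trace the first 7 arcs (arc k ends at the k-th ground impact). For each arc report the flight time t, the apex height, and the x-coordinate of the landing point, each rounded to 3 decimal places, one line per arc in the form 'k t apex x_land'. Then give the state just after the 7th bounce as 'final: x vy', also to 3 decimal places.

Arc 1: start y=11.640, vy=22.390 → t=4.948, apex=36.706, x_land=63.687, impact vy=-27.095
  bounce: vy ← 0.82·27.095 = 22.217
Arc 2: start y=0.000, vy=22.217 → t=4.443, apex=24.681, x_land=120.874, impact vy=-22.217
  bounce: vy ← 0.82·22.217 = 18.218
Arc 3: start y=0.000, vy=18.218 → t=3.644, apex=16.595, x_land=167.768, impact vy=-18.218
  bounce: vy ← 0.82·18.218 = 14.939
Arc 4: start y=0.000, vy=14.939 → t=2.988, apex=11.159, x_land=206.221, impact vy=-14.939
  bounce: vy ← 0.82·14.939 = 12.250
Arc 5: start y=0.000, vy=12.250 → t=2.450, apex=7.503, x_land=237.753, impact vy=-12.250
  bounce: vy ← 0.82·12.250 = 10.045
Arc 6: start y=0.000, vy=10.045 → t=2.009, apex=5.045, x_land=263.609, impact vy=-10.045
  bounce: vy ← 0.82·10.045 = 8.237
Arc 7: start y=0.000, vy=8.237 → t=1.647, apex=3.392, x_land=284.811, impact vy=-8.237
  bounce: vy ← 0.82·8.237 = 6.754

1 4.948 36.706 63.687
2 4.443 24.681 120.874
3 3.644 16.595 167.768
4 2.988 11.159 206.221
5 2.450 7.503 237.753
6 2.009 5.045 263.609
7 1.647 3.392 284.811
final: 284.811 6.754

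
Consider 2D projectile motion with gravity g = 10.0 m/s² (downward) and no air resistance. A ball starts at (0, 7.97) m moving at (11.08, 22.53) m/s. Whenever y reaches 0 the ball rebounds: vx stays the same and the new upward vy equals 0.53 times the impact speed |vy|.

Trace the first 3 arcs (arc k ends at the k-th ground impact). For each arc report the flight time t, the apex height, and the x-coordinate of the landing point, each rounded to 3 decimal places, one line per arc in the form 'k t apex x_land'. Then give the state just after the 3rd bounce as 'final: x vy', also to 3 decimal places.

1 4.836 33.350 53.579
2 2.738 9.368 83.911
3 1.451 2.631 99.988
final: 99.988 3.845

Arc 1: start y=7.970, vy=22.530 → t=4.836, apex=33.350, x_land=53.579, impact vy=-25.826
  bounce: vy ← 0.53·25.826 = 13.688
Arc 2: start y=0.000, vy=13.688 → t=2.738, apex=9.368, x_land=83.911, impact vy=-13.688
  bounce: vy ← 0.53·13.688 = 7.255
Arc 3: start y=0.000, vy=7.255 → t=1.451, apex=2.631, x_land=99.988, impact vy=-7.255
  bounce: vy ← 0.53·7.255 = 3.845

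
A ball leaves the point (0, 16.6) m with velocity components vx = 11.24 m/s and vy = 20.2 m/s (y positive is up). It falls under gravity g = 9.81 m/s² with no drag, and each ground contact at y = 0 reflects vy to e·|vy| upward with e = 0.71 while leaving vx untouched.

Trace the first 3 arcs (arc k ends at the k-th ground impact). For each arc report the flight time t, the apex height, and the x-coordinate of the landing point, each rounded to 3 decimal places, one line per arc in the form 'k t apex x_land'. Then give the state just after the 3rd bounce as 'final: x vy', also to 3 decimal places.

1 4.820 37.397 54.181
2 3.921 18.852 98.252
3 2.784 9.503 129.542
final: 129.542 9.695

Arc 1: start y=16.600, vy=20.200 → t=4.820, apex=37.397, x_land=54.181, impact vy=-27.087
  bounce: vy ← 0.71·27.087 = 19.232
Arc 2: start y=0.000, vy=19.232 → t=3.921, apex=18.852, x_land=98.252, impact vy=-19.232
  bounce: vy ← 0.71·19.232 = 13.655
Arc 3: start y=0.000, vy=13.655 → t=2.784, apex=9.503, x_land=129.542, impact vy=-13.655
  bounce: vy ← 0.71·13.655 = 9.695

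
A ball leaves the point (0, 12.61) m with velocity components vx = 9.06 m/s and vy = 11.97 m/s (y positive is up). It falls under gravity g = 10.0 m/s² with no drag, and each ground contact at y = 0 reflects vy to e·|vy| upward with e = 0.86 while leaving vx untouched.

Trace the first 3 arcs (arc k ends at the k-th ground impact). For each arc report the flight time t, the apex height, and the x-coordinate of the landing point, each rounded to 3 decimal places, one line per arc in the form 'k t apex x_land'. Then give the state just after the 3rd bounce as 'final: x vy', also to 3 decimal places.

1 3.186 19.774 28.862
2 3.421 14.625 59.852
3 2.942 10.817 86.503
final: 86.503 12.649

Arc 1: start y=12.610, vy=11.970 → t=3.186, apex=19.774, x_land=28.862, impact vy=-19.887
  bounce: vy ← 0.86·19.887 = 17.103
Arc 2: start y=0.000, vy=17.103 → t=3.421, apex=14.625, x_land=59.852, impact vy=-17.103
  bounce: vy ← 0.86·17.103 = 14.708
Arc 3: start y=0.000, vy=14.708 → t=2.942, apex=10.817, x_land=86.503, impact vy=-14.708
  bounce: vy ← 0.86·14.708 = 12.649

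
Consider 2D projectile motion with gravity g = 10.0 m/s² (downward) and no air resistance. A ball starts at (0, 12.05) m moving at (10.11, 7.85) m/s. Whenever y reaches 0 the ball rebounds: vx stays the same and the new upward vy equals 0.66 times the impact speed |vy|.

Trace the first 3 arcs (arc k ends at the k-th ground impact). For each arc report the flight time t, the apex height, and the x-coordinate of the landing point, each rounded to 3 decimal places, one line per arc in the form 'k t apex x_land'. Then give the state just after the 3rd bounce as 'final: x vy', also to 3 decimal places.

1 2.525 15.131 25.524
2 2.296 6.591 48.739
3 1.516 2.871 64.061
final: 64.061 5.001

Arc 1: start y=12.050, vy=7.850 → t=2.525, apex=15.131, x_land=25.524, impact vy=-17.396
  bounce: vy ← 0.66·17.396 = 11.481
Arc 2: start y=0.000, vy=11.481 → t=2.296, apex=6.591, x_land=48.739, impact vy=-11.481
  bounce: vy ← 0.66·11.481 = 7.578
Arc 3: start y=0.000, vy=7.578 → t=1.516, apex=2.871, x_land=64.061, impact vy=-7.578
  bounce: vy ← 0.66·7.578 = 5.001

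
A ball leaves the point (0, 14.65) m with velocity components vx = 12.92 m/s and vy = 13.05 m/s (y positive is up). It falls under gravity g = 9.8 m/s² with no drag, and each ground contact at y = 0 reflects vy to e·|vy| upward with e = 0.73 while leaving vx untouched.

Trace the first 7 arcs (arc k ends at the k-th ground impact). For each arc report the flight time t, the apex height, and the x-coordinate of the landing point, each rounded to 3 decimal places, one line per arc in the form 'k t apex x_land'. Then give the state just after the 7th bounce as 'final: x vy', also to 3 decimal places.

1 3.514 23.339 45.402
2 3.186 12.437 86.570
3 2.326 6.628 116.622
4 1.698 3.532 138.560
5 1.240 1.882 154.575
6 0.905 1.003 166.266
7 0.661 0.535 174.801
final: 174.801 2.363

Arc 1: start y=14.650, vy=13.050 → t=3.514, apex=23.339, x_land=45.402, impact vy=-21.388
  bounce: vy ← 0.73·21.388 = 15.613
Arc 2: start y=0.000, vy=15.613 → t=3.186, apex=12.437, x_land=86.570, impact vy=-15.613
  bounce: vy ← 0.73·15.613 = 11.398
Arc 3: start y=0.000, vy=11.398 → t=2.326, apex=6.628, x_land=116.622, impact vy=-11.398
  bounce: vy ← 0.73·11.398 = 8.320
Arc 4: start y=0.000, vy=8.320 → t=1.698, apex=3.532, x_land=138.560, impact vy=-8.320
  bounce: vy ← 0.73·8.320 = 6.074
Arc 5: start y=0.000, vy=6.074 → t=1.240, apex=1.882, x_land=154.575, impact vy=-6.074
  bounce: vy ← 0.73·6.074 = 4.434
Arc 6: start y=0.000, vy=4.434 → t=0.905, apex=1.003, x_land=166.266, impact vy=-4.434
  bounce: vy ← 0.73·4.434 = 3.237
Arc 7: start y=0.000, vy=3.237 → t=0.661, apex=0.535, x_land=174.801, impact vy=-3.237
  bounce: vy ← 0.73·3.237 = 2.363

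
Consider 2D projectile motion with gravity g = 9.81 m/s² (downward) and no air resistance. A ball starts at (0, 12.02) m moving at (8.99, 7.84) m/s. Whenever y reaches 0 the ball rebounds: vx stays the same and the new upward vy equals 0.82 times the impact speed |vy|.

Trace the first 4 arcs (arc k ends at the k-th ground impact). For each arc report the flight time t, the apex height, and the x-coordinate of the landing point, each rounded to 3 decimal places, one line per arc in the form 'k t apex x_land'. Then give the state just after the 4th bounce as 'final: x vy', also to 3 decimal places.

1 2.557 15.153 22.986
2 2.883 10.189 48.900
3 2.364 6.851 70.149
4 1.938 4.607 87.573
final: 87.573 7.796

Arc 1: start y=12.020, vy=7.840 → t=2.557, apex=15.153, x_land=22.986, impact vy=-17.242
  bounce: vy ← 0.82·17.242 = 14.139
Arc 2: start y=0.000, vy=14.139 → t=2.883, apex=10.189, x_land=48.900, impact vy=-14.139
  bounce: vy ← 0.82·14.139 = 11.594
Arc 3: start y=0.000, vy=11.594 → t=2.364, apex=6.851, x_land=70.149, impact vy=-11.594
  bounce: vy ← 0.82·11.594 = 9.507
Arc 4: start y=0.000, vy=9.507 → t=1.938, apex=4.607, x_land=87.573, impact vy=-9.507
  bounce: vy ← 0.82·9.507 = 7.796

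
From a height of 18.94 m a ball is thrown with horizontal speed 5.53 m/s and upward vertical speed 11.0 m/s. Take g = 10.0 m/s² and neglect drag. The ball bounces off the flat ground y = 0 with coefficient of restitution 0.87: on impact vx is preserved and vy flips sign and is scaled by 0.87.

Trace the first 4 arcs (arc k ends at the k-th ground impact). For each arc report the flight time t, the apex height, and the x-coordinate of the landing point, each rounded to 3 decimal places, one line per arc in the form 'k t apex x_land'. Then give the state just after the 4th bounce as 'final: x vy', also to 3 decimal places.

Arc 1: start y=18.940, vy=11.000 → t=3.336, apex=24.990, x_land=18.446, impact vy=-22.356
  bounce: vy ← 0.87·22.356 = 19.450
Arc 2: start y=0.000, vy=19.450 → t=3.890, apex=18.915, x_land=39.958, impact vy=-19.450
  bounce: vy ← 0.87·19.450 = 16.921
Arc 3: start y=0.000, vy=16.921 → t=3.384, apex=14.317, x_land=58.673, impact vy=-16.921
  bounce: vy ← 0.87·16.921 = 14.722
Arc 4: start y=0.000, vy=14.722 → t=2.944, apex=10.836, x_land=74.955, impact vy=-14.722
  bounce: vy ← 0.87·14.722 = 12.808

1 3.336 24.990 18.446
2 3.890 18.915 39.958
3 3.384 14.317 58.673
4 2.944 10.836 74.955
final: 74.955 12.808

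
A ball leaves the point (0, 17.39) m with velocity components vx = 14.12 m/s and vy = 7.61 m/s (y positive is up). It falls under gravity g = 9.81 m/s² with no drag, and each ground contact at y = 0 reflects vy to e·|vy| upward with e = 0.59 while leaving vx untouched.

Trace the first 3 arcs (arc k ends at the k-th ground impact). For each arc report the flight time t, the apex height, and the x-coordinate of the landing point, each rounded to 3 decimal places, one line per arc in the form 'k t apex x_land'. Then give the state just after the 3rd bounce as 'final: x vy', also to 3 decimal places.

1 2.812 20.342 39.708
2 2.403 7.081 73.639
3 1.418 2.465 93.658
final: 93.658 4.103

Arc 1: start y=17.390, vy=7.610 → t=2.812, apex=20.342, x_land=39.708, impact vy=-19.978
  bounce: vy ← 0.59·19.978 = 11.787
Arc 2: start y=0.000, vy=11.787 → t=2.403, apex=7.081, x_land=73.639, impact vy=-11.787
  bounce: vy ← 0.59·11.787 = 6.954
Arc 3: start y=0.000, vy=6.954 → t=1.418, apex=2.465, x_land=93.658, impact vy=-6.954
  bounce: vy ← 0.59·6.954 = 4.103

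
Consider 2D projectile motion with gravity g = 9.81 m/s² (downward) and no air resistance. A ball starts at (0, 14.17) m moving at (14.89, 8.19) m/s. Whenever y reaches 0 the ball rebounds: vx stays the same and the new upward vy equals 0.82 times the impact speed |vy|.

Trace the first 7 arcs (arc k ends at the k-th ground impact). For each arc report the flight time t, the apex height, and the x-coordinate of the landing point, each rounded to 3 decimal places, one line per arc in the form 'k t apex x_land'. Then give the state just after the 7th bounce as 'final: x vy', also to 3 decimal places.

Arc 1: start y=14.170, vy=8.190 → t=2.729, apex=17.589, x_land=40.627, impact vy=-18.577
  bounce: vy ← 0.82·18.577 = 15.233
Arc 2: start y=0.000, vy=15.233 → t=3.106, apex=11.827, x_land=86.869, impact vy=-15.233
  bounce: vy ← 0.82·15.233 = 12.491
Arc 3: start y=0.000, vy=12.491 → t=2.547, apex=7.952, x_land=124.788, impact vy=-12.491
  bounce: vy ← 0.82·12.491 = 10.243
Arc 4: start y=0.000, vy=10.243 → t=2.088, apex=5.347, x_land=155.881, impact vy=-10.243
  bounce: vy ← 0.82·10.243 = 8.399
Arc 5: start y=0.000, vy=8.399 → t=1.712, apex=3.595, x_land=181.377, impact vy=-8.399
  bounce: vy ← 0.82·8.399 = 6.887
Arc 6: start y=0.000, vy=6.887 → t=1.404, apex=2.418, x_land=202.284, impact vy=-6.887
  bounce: vy ← 0.82·6.887 = 5.647
Arc 7: start y=0.000, vy=5.647 → t=1.151, apex=1.626, x_land=219.428, impact vy=-5.647
  bounce: vy ← 0.82·5.647 = 4.631

1 2.729 17.589 40.627
2 3.106 11.827 86.869
3 2.547 7.952 124.788
4 2.088 5.347 155.881
5 1.712 3.595 181.377
6 1.404 2.418 202.284
7 1.151 1.626 219.428
final: 219.428 4.631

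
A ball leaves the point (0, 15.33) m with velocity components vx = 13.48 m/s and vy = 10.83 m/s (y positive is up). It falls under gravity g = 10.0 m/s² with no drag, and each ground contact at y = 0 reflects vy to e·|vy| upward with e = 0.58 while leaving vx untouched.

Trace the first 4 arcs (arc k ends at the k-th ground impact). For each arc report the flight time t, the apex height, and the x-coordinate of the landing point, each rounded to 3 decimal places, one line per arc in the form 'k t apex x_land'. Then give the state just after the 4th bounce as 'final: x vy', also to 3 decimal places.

Arc 1: start y=15.330, vy=10.830 → t=3.142, apex=21.194, x_land=42.352, impact vy=-20.589
  bounce: vy ← 0.58·20.589 = 11.941
Arc 2: start y=0.000, vy=11.941 → t=2.388, apex=7.130, x_land=74.546, impact vy=-11.941
  bounce: vy ← 0.58·11.941 = 6.926
Arc 3: start y=0.000, vy=6.926 → t=1.385, apex=2.398, x_land=93.219, impact vy=-6.926
  bounce: vy ← 0.58·6.926 = 4.017
Arc 4: start y=0.000, vy=4.017 → t=0.803, apex=0.807, x_land=104.049, impact vy=-4.017
  bounce: vy ← 0.58·4.017 = 2.330

1 3.142 21.194 42.352
2 2.388 7.130 74.546
3 1.385 2.398 93.219
4 0.803 0.807 104.049
final: 104.049 2.330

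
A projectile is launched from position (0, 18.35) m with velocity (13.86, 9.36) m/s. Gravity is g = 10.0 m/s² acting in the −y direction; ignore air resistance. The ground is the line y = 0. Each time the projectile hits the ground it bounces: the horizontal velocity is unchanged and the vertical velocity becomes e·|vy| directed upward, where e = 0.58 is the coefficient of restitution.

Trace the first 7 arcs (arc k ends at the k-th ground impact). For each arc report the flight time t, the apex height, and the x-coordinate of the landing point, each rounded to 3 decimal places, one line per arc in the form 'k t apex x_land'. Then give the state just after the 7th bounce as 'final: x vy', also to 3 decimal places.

1 3.068 22.730 42.525
2 2.473 7.647 76.805
3 1.435 2.572 96.687
4 0.832 0.865 108.219
5 0.483 0.291 114.907
6 0.280 0.098 118.787
7 0.162 0.033 121.037
final: 121.037 0.471

Arc 1: start y=18.350, vy=9.360 → t=3.068, apex=22.730, x_land=42.525, impact vy=-21.322
  bounce: vy ← 0.58·21.322 = 12.367
Arc 2: start y=0.000, vy=12.367 → t=2.473, apex=7.647, x_land=76.805, impact vy=-12.367
  bounce: vy ← 0.58·12.367 = 7.173
Arc 3: start y=0.000, vy=7.173 → t=1.435, apex=2.572, x_land=96.687, impact vy=-7.173
  bounce: vy ← 0.58·7.173 = 4.160
Arc 4: start y=0.000, vy=4.160 → t=0.832, apex=0.865, x_land=108.219, impact vy=-4.160
  bounce: vy ← 0.58·4.160 = 2.413
Arc 5: start y=0.000, vy=2.413 → t=0.483, apex=0.291, x_land=114.907, impact vy=-2.413
  bounce: vy ← 0.58·2.413 = 1.399
Arc 6: start y=0.000, vy=1.399 → t=0.280, apex=0.098, x_land=118.787, impact vy=-1.399
  bounce: vy ← 0.58·1.399 = 0.812
Arc 7: start y=0.000, vy=0.812 → t=0.162, apex=0.033, x_land=121.037, impact vy=-0.812
  bounce: vy ← 0.58·0.812 = 0.471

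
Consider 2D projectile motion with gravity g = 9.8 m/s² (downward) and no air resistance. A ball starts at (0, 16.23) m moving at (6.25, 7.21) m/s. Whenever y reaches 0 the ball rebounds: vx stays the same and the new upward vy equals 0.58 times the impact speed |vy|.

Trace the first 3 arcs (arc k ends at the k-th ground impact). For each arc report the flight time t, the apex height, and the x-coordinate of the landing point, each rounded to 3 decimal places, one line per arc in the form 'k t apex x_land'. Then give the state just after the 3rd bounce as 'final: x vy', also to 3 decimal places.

Arc 1: start y=16.230, vy=7.210 → t=2.699, apex=18.882, x_land=16.867, impact vy=-19.238
  bounce: vy ← 0.58·19.238 = 11.158
Arc 2: start y=0.000, vy=11.158 → t=2.277, apex=6.352, x_land=31.099, impact vy=-11.158
  bounce: vy ← 0.58·11.158 = 6.472
Arc 3: start y=0.000, vy=6.472 → t=1.321, apex=2.137, x_land=39.354, impact vy=-6.472
  bounce: vy ← 0.58·6.472 = 3.754

1 2.699 18.882 16.867
2 2.277 6.352 31.099
3 1.321 2.137 39.354
final: 39.354 3.754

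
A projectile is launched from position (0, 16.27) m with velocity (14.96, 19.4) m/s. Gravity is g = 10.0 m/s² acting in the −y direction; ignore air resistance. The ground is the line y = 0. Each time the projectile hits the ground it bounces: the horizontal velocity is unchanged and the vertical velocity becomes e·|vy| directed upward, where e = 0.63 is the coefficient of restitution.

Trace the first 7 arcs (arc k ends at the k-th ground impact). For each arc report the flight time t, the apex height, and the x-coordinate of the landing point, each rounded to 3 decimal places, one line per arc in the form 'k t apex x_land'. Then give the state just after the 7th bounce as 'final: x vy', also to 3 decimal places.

Arc 1: start y=16.270, vy=19.400 → t=4.589, apex=35.088, x_land=68.653, impact vy=-26.491
  bounce: vy ← 0.63·26.491 = 16.689
Arc 2: start y=0.000, vy=16.689 → t=3.338, apex=13.926, x_land=118.587, impact vy=-16.689
  bounce: vy ← 0.63·16.689 = 10.514
Arc 3: start y=0.000, vy=10.514 → t=2.103, apex=5.527, x_land=150.045, impact vy=-10.514
  bounce: vy ← 0.63·10.514 = 6.624
Arc 4: start y=0.000, vy=6.624 → t=1.325, apex=2.194, x_land=169.864, impact vy=-6.624
  bounce: vy ← 0.63·6.624 = 4.173
Arc 5: start y=0.000, vy=4.173 → t=0.835, apex=0.871, x_land=182.350, impact vy=-4.173
  bounce: vy ← 0.63·4.173 = 2.629
Arc 6: start y=0.000, vy=2.629 → t=0.526, apex=0.346, x_land=190.216, impact vy=-2.629
  bounce: vy ← 0.63·2.629 = 1.656
Arc 7: start y=0.000, vy=1.656 → t=0.331, apex=0.137, x_land=195.171, impact vy=-1.656
  bounce: vy ← 0.63·1.656 = 1.043

1 4.589 35.088 68.653
2 3.338 13.926 118.587
3 2.103 5.527 150.045
4 1.325 2.194 169.864
5 0.835 0.871 182.350
6 0.526 0.346 190.216
7 0.331 0.137 195.171
final: 195.171 1.043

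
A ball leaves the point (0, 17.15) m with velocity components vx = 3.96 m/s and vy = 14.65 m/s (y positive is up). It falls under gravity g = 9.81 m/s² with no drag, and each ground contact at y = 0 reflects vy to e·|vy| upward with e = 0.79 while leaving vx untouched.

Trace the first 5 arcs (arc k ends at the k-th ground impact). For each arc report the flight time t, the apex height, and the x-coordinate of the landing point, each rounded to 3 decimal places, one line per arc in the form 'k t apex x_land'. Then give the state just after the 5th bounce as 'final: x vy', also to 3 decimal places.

1 3.886 28.089 15.390
2 3.781 17.530 30.363
3 2.987 10.941 42.191
4 2.360 6.828 51.536
5 1.864 4.261 58.918
final: 58.918 7.224

Arc 1: start y=17.150, vy=14.650 → t=3.886, apex=28.089, x_land=15.390, impact vy=-23.476
  bounce: vy ← 0.79·23.476 = 18.546
Arc 2: start y=0.000, vy=18.546 → t=3.781, apex=17.530, x_land=30.363, impact vy=-18.546
  bounce: vy ← 0.79·18.546 = 14.651
Arc 3: start y=0.000, vy=14.651 → t=2.987, apex=10.941, x_land=42.191, impact vy=-14.651
  bounce: vy ← 0.79·14.651 = 11.574
Arc 4: start y=0.000, vy=11.574 → t=2.360, apex=6.828, x_land=51.536, impact vy=-11.574
  bounce: vy ← 0.79·11.574 = 9.144
Arc 5: start y=0.000, vy=9.144 → t=1.864, apex=4.261, x_land=58.918, impact vy=-9.144
  bounce: vy ← 0.79·9.144 = 7.224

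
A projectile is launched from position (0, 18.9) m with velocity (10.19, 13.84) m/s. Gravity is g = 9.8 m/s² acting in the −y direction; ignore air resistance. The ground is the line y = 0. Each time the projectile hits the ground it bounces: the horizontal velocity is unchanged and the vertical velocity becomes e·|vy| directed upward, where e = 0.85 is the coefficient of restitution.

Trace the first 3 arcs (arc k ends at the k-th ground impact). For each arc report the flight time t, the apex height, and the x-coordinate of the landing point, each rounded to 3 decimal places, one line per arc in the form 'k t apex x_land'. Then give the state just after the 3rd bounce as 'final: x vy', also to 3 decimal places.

1 3.831 28.673 39.040
2 4.112 20.716 80.945
3 3.495 14.967 116.564
final: 116.564 14.559

Arc 1: start y=18.900, vy=13.840 → t=3.831, apex=28.673, x_land=39.040, impact vy=-23.706
  bounce: vy ← 0.85·23.706 = 20.150
Arc 2: start y=0.000, vy=20.150 → t=4.112, apex=20.716, x_land=80.945, impact vy=-20.150
  bounce: vy ← 0.85·20.150 = 17.128
Arc 3: start y=0.000, vy=17.128 → t=3.495, apex=14.967, x_land=116.564, impact vy=-17.128
  bounce: vy ← 0.85·17.128 = 14.559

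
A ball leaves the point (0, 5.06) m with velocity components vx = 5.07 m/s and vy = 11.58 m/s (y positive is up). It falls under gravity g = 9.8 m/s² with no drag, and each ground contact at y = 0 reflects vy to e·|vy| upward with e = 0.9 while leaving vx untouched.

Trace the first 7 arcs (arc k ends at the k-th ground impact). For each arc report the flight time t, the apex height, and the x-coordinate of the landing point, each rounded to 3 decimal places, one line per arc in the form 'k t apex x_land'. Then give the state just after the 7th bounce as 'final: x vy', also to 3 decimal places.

Arc 1: start y=5.060, vy=11.580 → t=2.740, apex=11.902, x_land=13.892, impact vy=-15.273
  bounce: vy ← 0.9·15.273 = 13.746
Arc 2: start y=0.000, vy=13.746 → t=2.805, apex=9.640, x_land=28.115, impact vy=-13.746
  bounce: vy ← 0.9·13.746 = 12.371
Arc 3: start y=0.000, vy=12.371 → t=2.525, apex=7.809, x_land=40.916, impact vy=-12.371
  bounce: vy ← 0.9·12.371 = 11.134
Arc 4: start y=0.000, vy=11.134 → t=2.272, apex=6.325, x_land=52.436, impact vy=-11.134
  bounce: vy ← 0.9·11.134 = 10.021
Arc 5: start y=0.000, vy=10.021 → t=2.045, apex=5.123, x_land=62.805, impact vy=-10.021
  bounce: vy ← 0.9·10.021 = 9.019
Arc 6: start y=0.000, vy=9.019 → t=1.841, apex=4.150, x_land=72.136, impact vy=-9.019
  bounce: vy ← 0.9·9.019 = 8.117
Arc 7: start y=0.000, vy=8.117 → t=1.656, apex=3.361, x_land=80.535, impact vy=-8.117
  bounce: vy ← 0.9·8.117 = 7.305

1 2.740 11.902 13.892
2 2.805 9.640 28.115
3 2.525 7.809 40.916
4 2.272 6.325 52.436
5 2.045 5.123 62.805
6 1.841 4.150 72.136
7 1.656 3.361 80.535
final: 80.535 7.305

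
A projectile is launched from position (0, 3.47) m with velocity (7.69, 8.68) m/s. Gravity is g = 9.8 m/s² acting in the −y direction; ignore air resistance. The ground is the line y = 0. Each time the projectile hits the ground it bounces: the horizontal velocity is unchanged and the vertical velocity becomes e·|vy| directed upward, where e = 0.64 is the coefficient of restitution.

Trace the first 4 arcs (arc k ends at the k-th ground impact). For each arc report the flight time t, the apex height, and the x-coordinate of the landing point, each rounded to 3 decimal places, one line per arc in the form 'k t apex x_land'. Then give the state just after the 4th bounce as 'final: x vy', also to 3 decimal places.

Arc 1: start y=3.470, vy=8.680 → t=2.107, apex=7.314, x_land=16.206, impact vy=-11.973
  bounce: vy ← 0.64·11.973 = 7.663
Arc 2: start y=0.000, vy=7.663 → t=1.564, apex=2.996, x_land=28.232, impact vy=-7.663
  bounce: vy ← 0.64·7.663 = 4.904
Arc 3: start y=0.000, vy=4.904 → t=1.001, apex=1.227, x_land=35.929, impact vy=-4.904
  bounce: vy ← 0.64·4.904 = 3.139
Arc 4: start y=0.000, vy=3.139 → t=0.641, apex=0.503, x_land=40.855, impact vy=-3.139
  bounce: vy ← 0.64·3.139 = 2.009

1 2.107 7.314 16.206
2 1.564 2.996 28.232
3 1.001 1.227 35.929
4 0.641 0.503 40.855
final: 40.855 2.009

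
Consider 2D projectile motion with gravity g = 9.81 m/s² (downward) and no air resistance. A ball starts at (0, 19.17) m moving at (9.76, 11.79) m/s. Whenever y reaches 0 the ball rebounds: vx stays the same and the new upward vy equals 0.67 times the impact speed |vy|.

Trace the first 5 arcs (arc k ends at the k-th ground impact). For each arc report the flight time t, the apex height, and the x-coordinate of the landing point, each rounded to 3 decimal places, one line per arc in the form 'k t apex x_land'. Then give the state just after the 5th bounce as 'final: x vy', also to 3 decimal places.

Arc 1: start y=19.170, vy=11.790 → t=3.515, apex=26.255, x_land=34.310, impact vy=-22.696
  bounce: vy ← 0.67·22.696 = 15.206
Arc 2: start y=0.000, vy=15.206 → t=3.100, apex=11.786, x_land=64.568, impact vy=-15.206
  bounce: vy ← 0.67·15.206 = 10.188
Arc 3: start y=0.000, vy=10.188 → t=2.077, apex=5.291, x_land=84.841, impact vy=-10.188
  bounce: vy ← 0.67·10.188 = 6.826
Arc 4: start y=0.000, vy=6.826 → t=1.392, apex=2.375, x_land=98.424, impact vy=-6.826
  bounce: vy ← 0.67·6.826 = 4.574
Arc 5: start y=0.000, vy=4.574 → t=0.932, apex=1.066, x_land=107.525, impact vy=-4.574
  bounce: vy ← 0.67·4.574 = 3.064

1 3.515 26.255 34.310
2 3.100 11.786 64.568
3 2.077 5.291 84.841
4 1.392 2.375 98.424
5 0.932 1.066 107.525
final: 107.525 3.064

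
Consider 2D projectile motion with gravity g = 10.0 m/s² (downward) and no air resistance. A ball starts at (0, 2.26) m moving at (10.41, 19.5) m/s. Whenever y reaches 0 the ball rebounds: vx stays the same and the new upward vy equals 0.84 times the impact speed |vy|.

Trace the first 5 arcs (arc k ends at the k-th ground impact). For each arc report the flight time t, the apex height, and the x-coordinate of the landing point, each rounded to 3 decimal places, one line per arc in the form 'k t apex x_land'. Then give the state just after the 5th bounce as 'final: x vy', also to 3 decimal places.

1 4.013 21.273 41.772
2 3.465 15.010 77.845
3 2.911 10.591 108.146
4 2.445 7.473 133.599
5 2.054 5.273 154.980
final: 154.980 8.626

Arc 1: start y=2.260, vy=19.500 → t=4.013, apex=21.273, x_land=41.772, impact vy=-20.626
  bounce: vy ← 0.84·20.626 = 17.326
Arc 2: start y=0.000, vy=17.326 → t=3.465, apex=15.010, x_land=77.845, impact vy=-17.326
  bounce: vy ← 0.84·17.326 = 14.554
Arc 3: start y=0.000, vy=14.554 → t=2.911, apex=10.591, x_land=108.146, impact vy=-14.554
  bounce: vy ← 0.84·14.554 = 12.225
Arc 4: start y=0.000, vy=12.225 → t=2.445, apex=7.473, x_land=133.599, impact vy=-12.225
  bounce: vy ← 0.84·12.225 = 10.269
Arc 5: start y=0.000, vy=10.269 → t=2.054, apex=5.273, x_land=154.980, impact vy=-10.269
  bounce: vy ← 0.84·10.269 = 8.626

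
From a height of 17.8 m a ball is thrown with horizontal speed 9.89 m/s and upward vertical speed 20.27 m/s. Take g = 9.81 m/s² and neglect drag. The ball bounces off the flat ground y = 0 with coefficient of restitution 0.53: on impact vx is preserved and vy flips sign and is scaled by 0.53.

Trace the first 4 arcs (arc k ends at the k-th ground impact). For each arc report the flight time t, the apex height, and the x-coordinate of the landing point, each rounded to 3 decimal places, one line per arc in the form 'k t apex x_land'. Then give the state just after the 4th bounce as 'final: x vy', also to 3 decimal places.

1 4.877 38.742 48.230
2 2.979 10.882 77.693
3 1.579 3.057 93.308
4 0.837 0.859 101.584
final: 101.584 2.175

Arc 1: start y=17.800, vy=20.270 → t=4.877, apex=38.742, x_land=48.230, impact vy=-27.570
  bounce: vy ← 0.53·27.570 = 14.612
Arc 2: start y=0.000, vy=14.612 → t=2.979, apex=10.882, x_land=77.693, impact vy=-14.612
  bounce: vy ← 0.53·14.612 = 7.744
Arc 3: start y=0.000, vy=7.744 → t=1.579, apex=3.057, x_land=93.308, impact vy=-7.744
  bounce: vy ← 0.53·7.744 = 4.105
Arc 4: start y=0.000, vy=4.105 → t=0.837, apex=0.859, x_land=101.584, impact vy=-4.105
  bounce: vy ← 0.53·4.105 = 2.175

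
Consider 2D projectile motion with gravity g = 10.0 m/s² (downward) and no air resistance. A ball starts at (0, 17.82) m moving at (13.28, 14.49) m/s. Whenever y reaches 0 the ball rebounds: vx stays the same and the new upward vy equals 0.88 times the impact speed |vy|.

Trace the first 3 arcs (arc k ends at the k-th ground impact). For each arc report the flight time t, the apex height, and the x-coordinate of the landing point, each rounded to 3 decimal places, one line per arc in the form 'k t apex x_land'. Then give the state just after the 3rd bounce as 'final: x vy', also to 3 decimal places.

Arc 1: start y=17.820, vy=14.490 → t=3.829, apex=28.318, x_land=50.847, impact vy=-23.798
  bounce: vy ← 0.88·23.798 = 20.943
Arc 2: start y=0.000, vy=20.943 → t=4.189, apex=21.929, x_land=106.470, impact vy=-20.943
  bounce: vy ← 0.88·20.943 = 18.429
Arc 3: start y=0.000, vy=18.429 → t=3.686, apex=16.982, x_land=155.419, impact vy=-18.429
  bounce: vy ← 0.88·18.429 = 16.218

1 3.829 28.318 50.847
2 4.189 21.929 106.470
3 3.686 16.982 155.419
final: 155.419 16.218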